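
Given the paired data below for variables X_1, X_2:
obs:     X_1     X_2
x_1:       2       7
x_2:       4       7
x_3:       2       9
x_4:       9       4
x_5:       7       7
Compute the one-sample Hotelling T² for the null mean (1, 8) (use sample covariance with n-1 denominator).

Step 1 — sample mean vector:
  mean(X_1) = (2 + 4 + 2 + 9 + 7) / 5 = 24/5 = 4.8
  mean(X_2) = (7 + 7 + 9 + 4 + 7) / 5 = 34/5 = 6.8
  x̄ = (4.8, 6.8),  deviation x̄ - mu_0 = (4.8, 6.8) - (1, 8) = (3.8, -1.2).

Step 2 — sample covariance matrix, S[i,j] = (1/(n-1)) · Σ_k (x_{k,i} - mean_i) · (x_{k,j} - mean_j), divisor n-1 = 4:
  S[X_1,X_1] = ((-2.8)·(-2.8) + (-0.8)·(-0.8) + (-2.8)·(-2.8) + (4.2)·(4.2) + (2.2)·(2.2)) / 4 = 38.8/4 = 9.7
  S[X_1,X_2] = ((-2.8)·(0.2) + (-0.8)·(0.2) + (-2.8)·(2.2) + (4.2)·(-2.8) + (2.2)·(0.2)) / 4 = -18.2/4 = -4.55
  S[X_2,X_2] = ((0.2)·(0.2) + (0.2)·(0.2) + (2.2)·(2.2) + (-2.8)·(-2.8) + (0.2)·(0.2)) / 4 = 12.8/4 = 3.2
  S = [[9.7, -4.55],
 [-4.55, 3.2]].

Step 3 — invert S. det(S) = 9.7·3.2 - (-4.55)² = 10.3375.
  S^{-1} = (1/det) · [[d, -b], [-b, a]] = [[0.3096, 0.4401],
 [0.4401, 0.9383]].

Step 4 — quadratic form (x̄ - mu_0)^T · S^{-1} · (x̄ - mu_0):
  S^{-1} · (x̄ - mu_0) = (0.6481, 0.5466),
  (x̄ - mu_0)^T · [...] = (3.8)·(0.6481) + (-1.2)·(0.5466) = 1.807.

Step 5 — scale by n: T² = 5 · 1.807 = 9.0351.

T² ≈ 9.0351


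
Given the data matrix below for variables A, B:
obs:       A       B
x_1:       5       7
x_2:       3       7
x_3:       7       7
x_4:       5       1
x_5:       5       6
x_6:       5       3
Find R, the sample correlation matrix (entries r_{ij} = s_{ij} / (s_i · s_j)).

Step 1 — column means:
  mean(A) = (5 + 3 + 7 + 5 + 5 + 5) / 6 = 30/6 = 5
  mean(B) = (7 + 7 + 7 + 1 + 6 + 3) / 6 = 31/6 = 5.1667

Step 2 — sample variances and covariances s[i,j] = (1/(n-1)) · Σ_k (x_{k,i} - mean_i) · (x_{k,j} - mean_j), with n-1 = 5:
  s[A,A] = ((0)·(0) + (-2)·(-2) + (2)·(2) + (0)·(0) + (0)·(0) + (0)·(0)) / 5 = 8/5 = 1.6
  s[A,B] = ((0)·(1.8333) + (-2)·(1.8333) + (2)·(1.8333) + (0)·(-4.1667) + (0)·(0.8333) + (0)·(-2.1667)) / 5 = 0/5 = 0
  s[B,B] = ((1.8333)·(1.8333) + (1.8333)·(1.8333) + (1.8333)·(1.8333) + (-4.1667)·(-4.1667) + (0.8333)·(0.8333) + (-2.1667)·(-2.1667)) / 5 = 32.8333/5 = 6.5667
  Sample standard deviations s_i = √(s[i,i]):
  s(A) = √(1.6) = 1.2649
  s(B) = √(6.5667) = 2.5626

Step 3 — r_{ij} = s_{ij} / (s_i · s_j):
  r[A,A] = 1 (diagonal).
  r[A,B] = 0 / (1.2649 · 2.5626) = 0 / 3.2414 = 0
  r[B,B] = 1 (diagonal).

R is symmetric with unit diagonal. Assembling:

R = [[1, 0],
 [0, 1]]


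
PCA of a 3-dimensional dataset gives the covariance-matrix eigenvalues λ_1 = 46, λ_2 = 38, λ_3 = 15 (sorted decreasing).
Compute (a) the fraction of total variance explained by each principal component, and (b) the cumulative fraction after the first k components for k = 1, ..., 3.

Step 1 — total variance = trace(Sigma) = Σ λ_i = 46 + 38 + 15 = 99.

Step 2 — fraction explained by component i = λ_i / Σ λ:
  PC1: 46/99 = 0.4646
  PC2: 38/99 = 0.3838
  PC3: 15/99 = 0.1515

Step 3 — cumulative fraction after k components = (λ_1 + ... + λ_k) / Σ λ:
  k = 1: 46/99 = 0.4646
  k = 2: (46 + 38)/99 = 84/99 = 0.8485
  k = 3: (46 + 38 + 15)/99 = 99/99 = 1

Summary (fraction, with percent):

explained: PC1 0.4646 (46.46%), PC2 0.3838 (38.38%), PC3 0.1515 (15.15%);  cumulative: 0.4646, 0.8485, 1


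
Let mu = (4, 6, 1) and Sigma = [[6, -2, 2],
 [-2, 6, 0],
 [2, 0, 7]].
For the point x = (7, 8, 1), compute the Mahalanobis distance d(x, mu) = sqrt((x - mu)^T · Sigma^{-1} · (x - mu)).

Step 1 — centre the observation: (x - mu) = (3, 2, 0).

Step 2 — invert Sigma (cofactor / det for 3×3, or solve directly):
  Sigma^{-1} = [[0.21, 0.07, -0.06],
 [0.07, 0.19, -0.02],
 [-0.06, -0.02, 0.16]].

Step 3 — form the quadratic (x - mu)^T · Sigma^{-1} · (x - mu):
  Sigma^{-1} · (x - mu) = (0.77, 0.59, -0.22).
  (x - mu)^T · [Sigma^{-1} · (x - mu)] = (3)·(0.77) + (2)·(0.59) + (0)·(-0.22) = 3.49.

Step 4 — take square root: d = √(3.49) ≈ 1.8682.

d(x, mu) = √(3.49) ≈ 1.8682


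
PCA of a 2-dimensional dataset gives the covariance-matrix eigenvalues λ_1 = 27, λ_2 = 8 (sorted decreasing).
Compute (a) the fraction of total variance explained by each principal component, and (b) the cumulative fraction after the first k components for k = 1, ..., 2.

Step 1 — total variance = trace(Sigma) = Σ λ_i = 27 + 8 = 35.

Step 2 — fraction explained by component i = λ_i / Σ λ:
  PC1: 27/35 = 0.7714
  PC2: 8/35 = 0.2286

Step 3 — cumulative fraction after k components = (λ_1 + ... + λ_k) / Σ λ:
  k = 1: 27/35 = 0.7714
  k = 2: (27 + 8)/35 = 35/35 = 1

Summary (fraction, with percent):

explained: PC1 0.7714 (77.14%), PC2 0.2286 (22.86%);  cumulative: 0.7714, 1


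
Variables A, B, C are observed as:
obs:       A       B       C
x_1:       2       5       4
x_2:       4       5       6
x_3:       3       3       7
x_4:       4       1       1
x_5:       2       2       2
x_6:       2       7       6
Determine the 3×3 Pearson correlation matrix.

Step 1 — column means:
  mean(A) = (2 + 4 + 3 + 4 + 2 + 2) / 6 = 17/6 = 2.8333
  mean(B) = (5 + 5 + 3 + 1 + 2 + 7) / 6 = 23/6 = 3.8333
  mean(C) = (4 + 6 + 7 + 1 + 2 + 6) / 6 = 26/6 = 4.3333

Step 2 — sample variances and covariances s[i,j] = (1/(n-1)) · Σ_k (x_{k,i} - mean_i) · (x_{k,j} - mean_j), with n-1 = 5:
  s[A,A] = ((-0.8333)·(-0.8333) + (1.1667)·(1.1667) + (0.1667)·(0.1667) + (1.1667)·(1.1667) + (-0.8333)·(-0.8333) + (-0.8333)·(-0.8333)) / 5 = 4.8333/5 = 0.9667
  s[A,B] = ((-0.8333)·(1.1667) + (1.1667)·(1.1667) + (0.1667)·(-0.8333) + (1.1667)·(-2.8333) + (-0.8333)·(-1.8333) + (-0.8333)·(3.1667)) / 5 = -4.1667/5 = -0.8333
  s[A,C] = ((-0.8333)·(-0.3333) + (1.1667)·(1.6667) + (0.1667)·(2.6667) + (1.1667)·(-3.3333) + (-0.8333)·(-2.3333) + (-0.8333)·(1.6667)) / 5 = -0.6667/5 = -0.1333
  s[B,B] = ((1.1667)·(1.1667) + (1.1667)·(1.1667) + (-0.8333)·(-0.8333) + (-2.8333)·(-2.8333) + (-1.8333)·(-1.8333) + (3.1667)·(3.1667)) / 5 = 24.8333/5 = 4.9667
  s[B,C] = ((1.1667)·(-0.3333) + (1.1667)·(1.6667) + (-0.8333)·(2.6667) + (-2.8333)·(-3.3333) + (-1.8333)·(-2.3333) + (3.1667)·(1.6667)) / 5 = 18.3333/5 = 3.6667
  s[C,C] = ((-0.3333)·(-0.3333) + (1.6667)·(1.6667) + (2.6667)·(2.6667) + (-3.3333)·(-3.3333) + (-2.3333)·(-2.3333) + (1.6667)·(1.6667)) / 5 = 29.3333/5 = 5.8667
  Sample standard deviations s_i = √(s[i,i]):
  s(A) = √(0.9667) = 0.9832
  s(B) = √(4.9667) = 2.2286
  s(C) = √(5.8667) = 2.4221

Step 3 — r_{ij} = s_{ij} / (s_i · s_j):
  r[A,A] = 1 (diagonal).
  r[A,B] = -0.8333 / (0.9832 · 2.2286) = -0.8333 / 2.1911 = -0.3803
  r[A,C] = -0.1333 / (0.9832 · 2.4221) = -0.1333 / 2.3814 = -0.056
  r[B,B] = 1 (diagonal).
  r[B,C] = 3.6667 / (2.2286 · 2.4221) = 3.6667 / 5.3979 = 0.6793
  r[C,C] = 1 (diagonal).

R is symmetric with unit diagonal. Assembling:

R = [[1, -0.3803, -0.056],
 [-0.3803, 1, 0.6793],
 [-0.056, 0.6793, 1]]


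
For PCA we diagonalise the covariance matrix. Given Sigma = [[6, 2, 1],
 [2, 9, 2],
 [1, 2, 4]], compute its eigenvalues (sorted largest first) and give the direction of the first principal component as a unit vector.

Step 1 — characteristic polynomial p(λ) = det(λI - Sigma) = λ³ - tr·λ² + c_1·λ - det, where tr = trace, c_1 = sum of the principal 2×2 minors, det = det(Sigma):
  tr = 6 + 9 + 4 = 19,
  c_1 = (6·9 - (2)²) + (6·4 - (1)²) + (9·4 - (2)²) = 50 + 23 + 32 = 105,
  det = 6·(9·4 - (2)²) - (2)·((2)·4 - (2)·(1)) + (1)·((2)·(2) - 9·(1)) = 6·(32) - (2)·(6) + (1)·(-5) = 175.
  So p(λ) = λ³ - 19λ² + 105λ - 175.
Step 2 — look for an integer root (rational root theorem: any rational root is an integer divisor of 175). Testing λ = 5:
  p(5) = 125 - 475 + 525 - 175 = 0  ✓
  Dividing out (λ - 5): p(λ) = (λ - 5)(λ² - 14λ + 35).
Step 3 — remaining eigenvalues from the quadratic λ² - 14λ + 35 = 0:
  Δ = 14² - 4·35 = 196 - 140 = 56,  λ = (14 ± √56)/2 = (14 ± 7.4833)/2 ≈ 10.7417 or 3.2583.
  Sorted: λ_1 = 10.7417,  λ_2 = 5,  λ_3 = 3.2583  (check: sum = 19 = tr ✓).

Step 4 — unit eigenvector for λ_1 ≈ 10.7417: v spans the null space of (Sigma - λ_1 I), whose rows are
  r_1 = (-4.7417, 2, 1),  r_2 = (2, -1.7417, 2),  r_3 = (1, 2, -6.7417).
  v is orthogonal to every row, so take v ∝ r_1 × r_2 = ((2)·(2) - (1)·(-1.7417), (1)·(2) - (-4.7417)·(2), (-4.7417)·(-1.7417) - (2)·(2)) ≈ (5.7417, 11.4833, 4.2583).
  Let u = (5.7417, 11.4833, 4.2583).
  ||u|| = √((5.7417)² + (11.4833)² + (4.2583)²) = √(182.9666) ≈ 13.5265,  v_1 = u/||u|| ≈ (0.4245, 0.8489, 0.3148) (||v_1|| = 1).

λ_1 = 10.7417,  λ_2 = 5,  λ_3 = 3.2583;  v_1 ≈ (0.4245, 0.8489, 0.3148)


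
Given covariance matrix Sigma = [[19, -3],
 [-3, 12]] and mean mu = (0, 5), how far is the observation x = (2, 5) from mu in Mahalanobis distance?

Step 1 — centre the observation: (x - mu) = (2, 0).

Step 2 — invert Sigma. det(Sigma) = 19·12 - (-3)² = 219.
  Sigma^{-1} = (1/det) · [[d, -b], [-b, a]] = [[0.0548, 0.0137],
 [0.0137, 0.0868]].

Step 3 — form the quadratic (x - mu)^T · Sigma^{-1} · (x - mu):
  Sigma^{-1} · (x - mu) = (0.1096, 0.0274).
  (x - mu)^T · [Sigma^{-1} · (x - mu)] = (2)·(0.1096) + (0)·(0.0274) = 0.2192.

Step 4 — take square root: d = √(0.2192) ≈ 0.4682.

d(x, mu) = √(0.2192) ≈ 0.4682


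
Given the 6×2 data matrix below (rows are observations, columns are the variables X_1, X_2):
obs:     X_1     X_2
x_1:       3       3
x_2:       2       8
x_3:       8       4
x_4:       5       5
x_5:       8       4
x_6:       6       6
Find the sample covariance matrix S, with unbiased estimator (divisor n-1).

Step 1 — column means:
  mean(X_1) = (3 + 2 + 8 + 5 + 8 + 6) / 6 = 32/6 = 5.3333
  mean(X_2) = (3 + 8 + 4 + 5 + 4 + 6) / 6 = 30/6 = 5

Step 2 — sample covariance S[i,j] = (1/(n-1)) · Σ_k (x_{k,i} - mean_i) · (x_{k,j} - mean_j), with n-1 = 5.
  S[X_1,X_1] = ((-2.3333)·(-2.3333) + (-3.3333)·(-3.3333) + (2.6667)·(2.6667) + (-0.3333)·(-0.3333) + (2.6667)·(2.6667) + (0.6667)·(0.6667)) / 5 = 31.3333/5 = 6.2667
  S[X_1,X_2] = ((-2.3333)·(-2) + (-3.3333)·(3) + (2.6667)·(-1) + (-0.3333)·(0) + (2.6667)·(-1) + (0.6667)·(1)) / 5 = -10/5 = -2
  S[X_2,X_2] = ((-2)·(-2) + (3)·(3) + (-1)·(-1) + (0)·(0) + (-1)·(-1) + (1)·(1)) / 5 = 16/5 = 3.2

S is symmetric (S[j,i] = S[i,j]). Assembling:

S = [[6.2667, -2],
 [-2, 3.2]]


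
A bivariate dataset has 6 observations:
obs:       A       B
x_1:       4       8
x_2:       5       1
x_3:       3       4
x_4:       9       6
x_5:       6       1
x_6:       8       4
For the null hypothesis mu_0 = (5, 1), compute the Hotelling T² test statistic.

Step 1 — sample mean vector:
  mean(A) = (4 + 5 + 3 + 9 + 6 + 8) / 6 = 35/6 = 5.8333
  mean(B) = (8 + 1 + 4 + 6 + 1 + 4) / 6 = 24/6 = 4
  x̄ = (5.8333, 4),  deviation x̄ - mu_0 = (5.8333, 4) - (5, 1) = (0.8333, 3).

Step 2 — sample covariance matrix, S[i,j] = (1/(n-1)) · Σ_k (x_{k,i} - mean_i) · (x_{k,j} - mean_j), divisor n-1 = 5:
  S[A,A] = ((-1.8333)·(-1.8333) + (-0.8333)·(-0.8333) + (-2.8333)·(-2.8333) + (3.1667)·(3.1667) + (0.1667)·(0.1667) + (2.1667)·(2.1667)) / 5 = 26.8333/5 = 5.3667
  S[A,B] = ((-1.8333)·(4) + (-0.8333)·(-3) + (-2.8333)·(0) + (3.1667)·(2) + (0.1667)·(-3) + (2.1667)·(0)) / 5 = 1/5 = 0.2
  S[B,B] = ((4)·(4) + (-3)·(-3) + (0)·(0) + (2)·(2) + (-3)·(-3) + (0)·(0)) / 5 = 38/5 = 7.6
  S = [[5.3667, 0.2],
 [0.2, 7.6]].

Step 3 — invert S. det(S) = 5.3667·7.6 - (0.2)² = 40.7467.
  S^{-1} = (1/det) · [[d, -b], [-b, a]] = [[0.1865, -0.0049],
 [-0.0049, 0.1317]].

Step 4 — quadratic form (x̄ - mu_0)^T · S^{-1} · (x̄ - mu_0):
  S^{-1} · (x̄ - mu_0) = (0.1407, 0.391),
  (x̄ - mu_0)^T · [...] = (0.8333)·(0.1407) + (3)·(0.391) = 1.2904.

Step 5 — scale by n: T² = 6 · 1.2904 = 7.7421.

T² ≈ 7.7421


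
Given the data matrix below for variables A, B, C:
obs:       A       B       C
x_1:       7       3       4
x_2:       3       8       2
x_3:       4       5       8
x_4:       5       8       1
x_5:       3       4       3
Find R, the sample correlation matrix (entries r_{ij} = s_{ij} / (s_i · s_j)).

Step 1 — column means:
  mean(A) = (7 + 3 + 4 + 5 + 3) / 5 = 22/5 = 4.4
  mean(B) = (3 + 8 + 5 + 8 + 4) / 5 = 28/5 = 5.6
  mean(C) = (4 + 2 + 8 + 1 + 3) / 5 = 18/5 = 3.6

Step 2 — sample variances and covariances s[i,j] = (1/(n-1)) · Σ_k (x_{k,i} - mean_i) · (x_{k,j} - mean_j), with n-1 = 4:
  s[A,A] = ((2.6)·(2.6) + (-1.4)·(-1.4) + (-0.4)·(-0.4) + (0.6)·(0.6) + (-1.4)·(-1.4)) / 4 = 11.2/4 = 2.8
  s[A,B] = ((2.6)·(-2.6) + (-1.4)·(2.4) + (-0.4)·(-0.6) + (0.6)·(2.4) + (-1.4)·(-1.6)) / 4 = -6.2/4 = -1.55
  s[A,C] = ((2.6)·(0.4) + (-1.4)·(-1.6) + (-0.4)·(4.4) + (0.6)·(-2.6) + (-1.4)·(-0.6)) / 4 = 0.8/4 = 0.2
  s[B,B] = ((-2.6)·(-2.6) + (2.4)·(2.4) + (-0.6)·(-0.6) + (2.4)·(2.4) + (-1.6)·(-1.6)) / 4 = 21.2/4 = 5.3
  s[B,C] = ((-2.6)·(0.4) + (2.4)·(-1.6) + (-0.6)·(4.4) + (2.4)·(-2.6) + (-1.6)·(-0.6)) / 4 = -12.8/4 = -3.2
  s[C,C] = ((0.4)·(0.4) + (-1.6)·(-1.6) + (4.4)·(4.4) + (-2.6)·(-2.6) + (-0.6)·(-0.6)) / 4 = 29.2/4 = 7.3
  Sample standard deviations s_i = √(s[i,i]):
  s(A) = √(2.8) = 1.6733
  s(B) = √(5.3) = 2.3022
  s(C) = √(7.3) = 2.7019

Step 3 — r_{ij} = s_{ij} / (s_i · s_j):
  r[A,A] = 1 (diagonal).
  r[A,B] = -1.55 / (1.6733 · 2.3022) = -1.55 / 3.8523 = -0.4024
  r[A,C] = 0.2 / (1.6733 · 2.7019) = 0.2 / 4.5211 = 0.0442
  r[B,B] = 1 (diagonal).
  r[B,C] = -3.2 / (2.3022 · 2.7019) = -3.2 / 6.2201 = -0.5145
  r[C,C] = 1 (diagonal).

R is symmetric with unit diagonal. Assembling:

R = [[1, -0.4024, 0.0442],
 [-0.4024, 1, -0.5145],
 [0.0442, -0.5145, 1]]


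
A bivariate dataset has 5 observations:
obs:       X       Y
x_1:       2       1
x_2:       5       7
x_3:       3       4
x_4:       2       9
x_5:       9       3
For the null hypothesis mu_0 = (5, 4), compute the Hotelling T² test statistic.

Step 1 — sample mean vector:
  mean(X) = (2 + 5 + 3 + 2 + 9) / 5 = 21/5 = 4.2
  mean(Y) = (1 + 7 + 4 + 9 + 3) / 5 = 24/5 = 4.8
  x̄ = (4.2, 4.8),  deviation x̄ - mu_0 = (4.2, 4.8) - (5, 4) = (-0.8, 0.8).

Step 2 — sample covariance matrix, S[i,j] = (1/(n-1)) · Σ_k (x_{k,i} - mean_i) · (x_{k,j} - mean_j), divisor n-1 = 4:
  S[X,X] = ((-2.2)·(-2.2) + (0.8)·(0.8) + (-1.2)·(-1.2) + (-2.2)·(-2.2) + (4.8)·(4.8)) / 4 = 34.8/4 = 8.7
  S[X,Y] = ((-2.2)·(-3.8) + (0.8)·(2.2) + (-1.2)·(-0.8) + (-2.2)·(4.2) + (4.8)·(-1.8)) / 4 = -6.8/4 = -1.7
  S[Y,Y] = ((-3.8)·(-3.8) + (2.2)·(2.2) + (-0.8)·(-0.8) + (4.2)·(4.2) + (-1.8)·(-1.8)) / 4 = 40.8/4 = 10.2
  S = [[8.7, -1.7],
 [-1.7, 10.2]].

Step 3 — invert S. det(S) = 8.7·10.2 - (-1.7)² = 85.85.
  S^{-1} = (1/det) · [[d, -b], [-b, a]] = [[0.1188, 0.0198],
 [0.0198, 0.1013]].

Step 4 — quadratic form (x̄ - mu_0)^T · S^{-1} · (x̄ - mu_0):
  S^{-1} · (x̄ - mu_0) = (-0.0792, 0.0652),
  (x̄ - mu_0)^T · [...] = (-0.8)·(-0.0792) + (0.8)·(0.0652) = 0.1156.

Step 5 — scale by n: T² = 5 · 0.1156 = 0.5778.

T² ≈ 0.5778


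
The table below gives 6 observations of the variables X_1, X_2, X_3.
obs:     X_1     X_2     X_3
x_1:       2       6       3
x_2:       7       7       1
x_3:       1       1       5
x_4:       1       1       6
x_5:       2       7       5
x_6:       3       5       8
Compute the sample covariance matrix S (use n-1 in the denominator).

Step 1 — column means:
  mean(X_1) = (2 + 7 + 1 + 1 + 2 + 3) / 6 = 16/6 = 2.6667
  mean(X_2) = (6 + 7 + 1 + 1 + 7 + 5) / 6 = 27/6 = 4.5
  mean(X_3) = (3 + 1 + 5 + 6 + 5 + 8) / 6 = 28/6 = 4.6667

Step 2 — sample covariance S[i,j] = (1/(n-1)) · Σ_k (x_{k,i} - mean_i) · (x_{k,j} - mean_j), with n-1 = 5.
  S[X_1,X_1] = ((-0.6667)·(-0.6667) + (4.3333)·(4.3333) + (-1.6667)·(-1.6667) + (-1.6667)·(-1.6667) + (-0.6667)·(-0.6667) + (0.3333)·(0.3333)) / 5 = 25.3333/5 = 5.0667
  S[X_1,X_2] = ((-0.6667)·(1.5) + (4.3333)·(2.5) + (-1.6667)·(-3.5) + (-1.6667)·(-3.5) + (-0.6667)·(2.5) + (0.3333)·(0.5)) / 5 = 20/5 = 4
  S[X_1,X_3] = ((-0.6667)·(-1.6667) + (4.3333)·(-3.6667) + (-1.6667)·(0.3333) + (-1.6667)·(1.3333) + (-0.6667)·(0.3333) + (0.3333)·(3.3333)) / 5 = -16.6667/5 = -3.3333
  S[X_2,X_2] = ((1.5)·(1.5) + (2.5)·(2.5) + (-3.5)·(-3.5) + (-3.5)·(-3.5) + (2.5)·(2.5) + (0.5)·(0.5)) / 5 = 39.5/5 = 7.9
  S[X_2,X_3] = ((1.5)·(-1.6667) + (2.5)·(-3.6667) + (-3.5)·(0.3333) + (-3.5)·(1.3333) + (2.5)·(0.3333) + (0.5)·(3.3333)) / 5 = -15/5 = -3
  S[X_3,X_3] = ((-1.6667)·(-1.6667) + (-3.6667)·(-3.6667) + (0.3333)·(0.3333) + (1.3333)·(1.3333) + (0.3333)·(0.3333) + (3.3333)·(3.3333)) / 5 = 29.3333/5 = 5.8667

S is symmetric (S[j,i] = S[i,j]). Assembling:

S = [[5.0667, 4, -3.3333],
 [4, 7.9, -3],
 [-3.3333, -3, 5.8667]]


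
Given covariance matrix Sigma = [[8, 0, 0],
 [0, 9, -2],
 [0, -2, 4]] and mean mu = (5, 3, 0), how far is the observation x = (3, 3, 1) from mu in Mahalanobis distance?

Step 1 — centre the observation: (x - mu) = (-2, 0, 1).

Step 2 — invert Sigma (cofactor / det for 3×3, or solve directly):
  Sigma^{-1} = [[0.125, 0, 0],
 [0, 0.125, 0.0625],
 [0, 0.0625, 0.2812]].

Step 3 — form the quadratic (x - mu)^T · Sigma^{-1} · (x - mu):
  Sigma^{-1} · (x - mu) = (-0.25, 0.0625, 0.2812).
  (x - mu)^T · [Sigma^{-1} · (x - mu)] = (-2)·(-0.25) + (0)·(0.0625) + (1)·(0.2812) = 0.7812.

Step 4 — take square root: d = √(0.7812) ≈ 0.8839.

d(x, mu) = √(0.7812) ≈ 0.8839


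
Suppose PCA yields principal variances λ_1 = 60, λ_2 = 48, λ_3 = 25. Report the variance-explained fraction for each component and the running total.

Step 1 — total variance = trace(Sigma) = Σ λ_i = 60 + 48 + 25 = 133.

Step 2 — fraction explained by component i = λ_i / Σ λ:
  PC1: 60/133 = 0.4511
  PC2: 48/133 = 0.3609
  PC3: 25/133 = 0.188

Step 3 — cumulative fraction after k components = (λ_1 + ... + λ_k) / Σ λ:
  k = 1: 60/133 = 0.4511
  k = 2: (60 + 48)/133 = 108/133 = 0.812
  k = 3: (60 + 48 + 25)/133 = 133/133 = 1

Summary (fraction, with percent):

explained: PC1 0.4511 (45.11%), PC2 0.3609 (36.09%), PC3 0.188 (18.8%);  cumulative: 0.4511, 0.812, 1


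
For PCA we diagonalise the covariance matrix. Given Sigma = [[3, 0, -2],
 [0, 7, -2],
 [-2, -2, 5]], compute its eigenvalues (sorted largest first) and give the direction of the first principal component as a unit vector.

Step 1 — characteristic polynomial p(λ) = det(λI - Sigma) = λ³ - tr·λ² + c_1·λ - det, where tr = trace, c_1 = sum of the principal 2×2 minors, det = det(Sigma):
  tr = 3 + 7 + 5 = 15,
  c_1 = (3·7 - (0)²) + (3·5 - (-2)²) + (7·5 - (-2)²) = 21 + 11 + 31 = 63,
  det = 3·(7·5 - (-2)²) - (0)·((0)·5 - (-2)·(-2)) + (-2)·((0)·(-2) - 7·(-2)) = 3·(31) - (0)·(-4) + (-2)·(14) = 65.
  So p(λ) = λ³ - 15λ² + 63λ - 65.
Step 2 — look for an integer root (rational root theorem: any rational root is an integer divisor of 65). Testing λ = 5:
  p(5) = 125 - 375 + 315 - 65 = 0  ✓
  Dividing out (λ - 5): p(λ) = (λ - 5)(λ² - 10λ + 13).
Step 3 — remaining eigenvalues from the quadratic λ² - 10λ + 13 = 0:
  Δ = 10² - 4·13 = 100 - 52 = 48,  λ = (10 ± √48)/2 = (10 ± 6.9282)/2 ≈ 8.4641 or 1.5359.
  Sorted: λ_1 = 8.4641,  λ_2 = 5,  λ_3 = 1.5359  (check: sum = 15 = tr ✓).

Step 4 — unit eigenvector for λ_1 ≈ 8.4641: v spans the null space of (Sigma - λ_1 I), whose rows are
  r_1 = (-5.4641, 0, -2),  r_2 = (0, -1.4641, -2),  r_3 = (-2, -2, -3.4641).
  v is orthogonal to every row, so take v ∝ r_1 × r_2 = ((0)·(-2) - (-2)·(-1.4641), (-2)·(0) - (-5.4641)·(-2), (-5.4641)·(-1.4641) - (0)·(0)) ≈ (-2.9282, -10.9282, 8).
  Rescale (multiply by -1 so the first nonzero entry is positive): u = (2.9282, 10.9282, -8).
  ||u|| = √((2.9282)² + (10.9282)² + (-8)²) = √(192) ≈ 13.8564,  v_1 = u/||u|| ≈ (0.2113, 0.7887, -0.5774) (||v_1|| = 1).

λ_1 = 8.4641,  λ_2 = 5,  λ_3 = 1.5359;  v_1 ≈ (0.2113, 0.7887, -0.5774)


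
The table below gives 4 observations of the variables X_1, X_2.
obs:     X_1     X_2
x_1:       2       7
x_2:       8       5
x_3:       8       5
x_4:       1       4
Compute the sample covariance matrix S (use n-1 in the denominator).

Step 1 — column means:
  mean(X_1) = (2 + 8 + 8 + 1) / 4 = 19/4 = 4.75
  mean(X_2) = (7 + 5 + 5 + 4) / 4 = 21/4 = 5.25

Step 2 — sample covariance S[i,j] = (1/(n-1)) · Σ_k (x_{k,i} - mean_i) · (x_{k,j} - mean_j), with n-1 = 3.
  S[X_1,X_1] = ((-2.75)·(-2.75) + (3.25)·(3.25) + (3.25)·(3.25) + (-3.75)·(-3.75)) / 3 = 42.75/3 = 14.25
  S[X_1,X_2] = ((-2.75)·(1.75) + (3.25)·(-0.25) + (3.25)·(-0.25) + (-3.75)·(-1.25)) / 3 = -1.75/3 = -0.5833
  S[X_2,X_2] = ((1.75)·(1.75) + (-0.25)·(-0.25) + (-0.25)·(-0.25) + (-1.25)·(-1.25)) / 3 = 4.75/3 = 1.5833

S is symmetric (S[j,i] = S[i,j]). Assembling:

S = [[14.25, -0.5833],
 [-0.5833, 1.5833]]


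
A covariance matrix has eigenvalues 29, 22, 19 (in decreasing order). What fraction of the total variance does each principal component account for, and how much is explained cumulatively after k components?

Step 1 — total variance = trace(Sigma) = Σ λ_i = 29 + 22 + 19 = 70.

Step 2 — fraction explained by component i = λ_i / Σ λ:
  PC1: 29/70 = 0.4143
  PC2: 22/70 = 0.3143
  PC3: 19/70 = 0.2714

Step 3 — cumulative fraction after k components = (λ_1 + ... + λ_k) / Σ λ:
  k = 1: 29/70 = 0.4143
  k = 2: (29 + 22)/70 = 51/70 = 0.7286
  k = 3: (29 + 22 + 19)/70 = 70/70 = 1

Summary (fraction, with percent):

explained: PC1 0.4143 (41.43%), PC2 0.3143 (31.43%), PC3 0.2714 (27.14%);  cumulative: 0.4143, 0.7286, 1


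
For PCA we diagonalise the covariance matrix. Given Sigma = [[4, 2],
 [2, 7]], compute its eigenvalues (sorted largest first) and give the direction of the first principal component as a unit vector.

Step 1 — characteristic polynomial of 2×2 Sigma:
  det(Sigma - λI) = λ² - trace · λ + det = 0.
  trace = 4 + 7 = 11, det = 4·7 - (2)² = 24.
Step 2 — discriminant:
  Δ = trace² - 4·det = 121 - 96 = 25.
Step 3 — eigenvalues:
  λ = (trace ± √Δ)/2 = (11 ± 5)/2,
  λ_1 = 8,  λ_2 = 3.

Step 4 — unit eigenvector for λ_1: solve (Sigma - λ_1 I)v = 0. First row:
  (4 - 8)·v_x + (2)·v_y = 0, i.e. (-4)·v_x + (2)·v_y = 0,
  so v ∝ (b, λ_1 - a) = (2, 4) = u.
  ||u|| = √((2)² + (4)²) = √(20) ≈ 4.4721,
  v_1 = u/||u|| ≈ (0.4472, 0.8944) (||v_1|| = 1).

λ_1 = 8,  λ_2 = 3;  v_1 ≈ (0.4472, 0.8944)


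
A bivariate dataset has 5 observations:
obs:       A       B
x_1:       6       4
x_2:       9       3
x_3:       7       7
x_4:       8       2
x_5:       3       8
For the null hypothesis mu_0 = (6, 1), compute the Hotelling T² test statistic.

Step 1 — sample mean vector:
  mean(A) = (6 + 9 + 7 + 8 + 3) / 5 = 33/5 = 6.6
  mean(B) = (4 + 3 + 7 + 2 + 8) / 5 = 24/5 = 4.8
  x̄ = (6.6, 4.8),  deviation x̄ - mu_0 = (6.6, 4.8) - (6, 1) = (0.6, 3.8).

Step 2 — sample covariance matrix, S[i,j] = (1/(n-1)) · Σ_k (x_{k,i} - mean_i) · (x_{k,j} - mean_j), divisor n-1 = 4:
  S[A,A] = ((-0.6)·(-0.6) + (2.4)·(2.4) + (0.4)·(0.4) + (1.4)·(1.4) + (-3.6)·(-3.6)) / 4 = 21.2/4 = 5.3
  S[A,B] = ((-0.6)·(-0.8) + (2.4)·(-1.8) + (0.4)·(2.2) + (1.4)·(-2.8) + (-3.6)·(3.2)) / 4 = -18.4/4 = -4.6
  S[B,B] = ((-0.8)·(-0.8) + (-1.8)·(-1.8) + (2.2)·(2.2) + (-2.8)·(-2.8) + (3.2)·(3.2)) / 4 = 26.8/4 = 6.7
  S = [[5.3, -4.6],
 [-4.6, 6.7]].

Step 3 — invert S. det(S) = 5.3·6.7 - (-4.6)² = 14.35.
  S^{-1} = (1/det) · [[d, -b], [-b, a]] = [[0.4669, 0.3206],
 [0.3206, 0.3693]].

Step 4 — quadratic form (x̄ - mu_0)^T · S^{-1} · (x̄ - mu_0):
  S^{-1} · (x̄ - mu_0) = (1.4983, 1.5958),
  (x̄ - mu_0)^T · [...] = (0.6)·(1.4983) + (3.8)·(1.5958) = 6.9631.

Step 5 — scale by n: T² = 5 · 6.9631 = 34.8153.

T² ≈ 34.8153


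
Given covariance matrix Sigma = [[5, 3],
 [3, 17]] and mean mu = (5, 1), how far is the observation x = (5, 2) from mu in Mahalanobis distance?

Step 1 — centre the observation: (x - mu) = (0, 1).

Step 2 — invert Sigma. det(Sigma) = 5·17 - (3)² = 76.
  Sigma^{-1} = (1/det) · [[d, -b], [-b, a]] = [[0.2237, -0.0395],
 [-0.0395, 0.0658]].

Step 3 — form the quadratic (x - mu)^T · Sigma^{-1} · (x - mu):
  Sigma^{-1} · (x - mu) = (-0.0395, 0.0658).
  (x - mu)^T · [Sigma^{-1} · (x - mu)] = (0)·(-0.0395) + (1)·(0.0658) = 0.0658.

Step 4 — take square root: d = √(0.0658) ≈ 0.2565.

d(x, mu) = √(0.0658) ≈ 0.2565


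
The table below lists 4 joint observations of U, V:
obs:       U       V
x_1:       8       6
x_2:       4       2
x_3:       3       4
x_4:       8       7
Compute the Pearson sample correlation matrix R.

Step 1 — column means:
  mean(U) = (8 + 4 + 3 + 8) / 4 = 23/4 = 5.75
  mean(V) = (6 + 2 + 4 + 7) / 4 = 19/4 = 4.75

Step 2 — sample variances and covariances s[i,j] = (1/(n-1)) · Σ_k (x_{k,i} - mean_i) · (x_{k,j} - mean_j), with n-1 = 3:
  s[U,U] = ((2.25)·(2.25) + (-1.75)·(-1.75) + (-2.75)·(-2.75) + (2.25)·(2.25)) / 3 = 20.75/3 = 6.9167
  s[U,V] = ((2.25)·(1.25) + (-1.75)·(-2.75) + (-2.75)·(-0.75) + (2.25)·(2.25)) / 3 = 14.75/3 = 4.9167
  s[V,V] = ((1.25)·(1.25) + (-2.75)·(-2.75) + (-0.75)·(-0.75) + (2.25)·(2.25)) / 3 = 14.75/3 = 4.9167
  Sample standard deviations s_i = √(s[i,i]):
  s(U) = √(6.9167) = 2.63
  s(V) = √(4.9167) = 2.2174

Step 3 — r_{ij} = s_{ij} / (s_i · s_j):
  r[U,U] = 1 (diagonal).
  r[U,V] = 4.9167 / (2.63 · 2.2174) = 4.9167 / 5.8315 = 0.8431
  r[V,V] = 1 (diagonal).

R is symmetric with unit diagonal. Assembling:

R = [[1, 0.8431],
 [0.8431, 1]]


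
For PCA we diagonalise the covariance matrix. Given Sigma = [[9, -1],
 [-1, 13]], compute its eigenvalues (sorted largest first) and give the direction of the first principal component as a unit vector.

Step 1 — characteristic polynomial of 2×2 Sigma:
  det(Sigma - λI) = λ² - trace · λ + det = 0.
  trace = 9 + 13 = 22, det = 9·13 - (-1)² = 116.
Step 2 — discriminant:
  Δ = trace² - 4·det = 484 - 464 = 20.
Step 3 — eigenvalues:
  λ = (trace ± √Δ)/2 = (22 ± 4.4721)/2,
  λ_1 = 13.2361,  λ_2 = 8.7639.

Step 4 — unit eigenvector for λ_1: solve (Sigma - λ_1 I)v = 0. First row:
  (9 - 13.2361)·v_x + (-1)·v_y = 0, i.e. (-4.2361)·v_x + (-1)·v_y = 0,
  so v ∝ (b, λ_1 - a) = (-1, 4.2361); multiply by -1 so the first entry is positive: u = (1, -4.2361).
  ||u|| = √((1)² + (-4.2361)²) = √(18.9443) ≈ 4.3525,
  v_1 = u/||u|| ≈ (0.2298, -0.9732) (||v_1|| = 1).

λ_1 = 13.2361,  λ_2 = 8.7639;  v_1 ≈ (0.2298, -0.9732)


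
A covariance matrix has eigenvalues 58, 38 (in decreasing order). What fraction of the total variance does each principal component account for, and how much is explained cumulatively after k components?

Step 1 — total variance = trace(Sigma) = Σ λ_i = 58 + 38 = 96.

Step 2 — fraction explained by component i = λ_i / Σ λ:
  PC1: 58/96 = 0.6042
  PC2: 38/96 = 0.3958

Step 3 — cumulative fraction after k components = (λ_1 + ... + λ_k) / Σ λ:
  k = 1: 58/96 = 0.6042
  k = 2: (58 + 38)/96 = 96/96 = 1

Summary (fraction, with percent):

explained: PC1 0.6042 (60.42%), PC2 0.3958 (39.58%);  cumulative: 0.6042, 1


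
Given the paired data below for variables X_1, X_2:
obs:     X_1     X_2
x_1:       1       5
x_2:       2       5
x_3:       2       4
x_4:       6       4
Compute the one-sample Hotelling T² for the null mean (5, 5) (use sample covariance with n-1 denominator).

Step 1 — sample mean vector:
  mean(X_1) = (1 + 2 + 2 + 6) / 4 = 11/4 = 2.75
  mean(X_2) = (5 + 5 + 4 + 4) / 4 = 18/4 = 4.5
  x̄ = (2.75, 4.5),  deviation x̄ - mu_0 = (2.75, 4.5) - (5, 5) = (-2.25, -0.5).

Step 2 — sample covariance matrix, S[i,j] = (1/(n-1)) · Σ_k (x_{k,i} - mean_i) · (x_{k,j} - mean_j), divisor n-1 = 3:
  S[X_1,X_1] = ((-1.75)·(-1.75) + (-0.75)·(-0.75) + (-0.75)·(-0.75) + (3.25)·(3.25)) / 3 = 14.75/3 = 4.9167
  S[X_1,X_2] = ((-1.75)·(0.5) + (-0.75)·(0.5) + (-0.75)·(-0.5) + (3.25)·(-0.5)) / 3 = -2.5/3 = -0.8333
  S[X_2,X_2] = ((0.5)·(0.5) + (0.5)·(0.5) + (-0.5)·(-0.5) + (-0.5)·(-0.5)) / 3 = 1/3 = 0.3333
  S = [[4.9167, -0.8333],
 [-0.8333, 0.3333]].

Step 3 — invert S. det(S) = 4.9167·0.3333 - (-0.8333)² = 0.9444.
  S^{-1} = (1/det) · [[d, -b], [-b, a]] = [[0.3529, 0.8824],
 [0.8824, 5.2059]].

Step 4 — quadratic form (x̄ - mu_0)^T · S^{-1} · (x̄ - mu_0):
  S^{-1} · (x̄ - mu_0) = (-1.2353, -4.5882),
  (x̄ - mu_0)^T · [...] = (-2.25)·(-1.2353) + (-0.5)·(-4.5882) = 5.0735.

Step 5 — scale by n: T² = 4 · 5.0735 = 20.2941.

T² ≈ 20.2941


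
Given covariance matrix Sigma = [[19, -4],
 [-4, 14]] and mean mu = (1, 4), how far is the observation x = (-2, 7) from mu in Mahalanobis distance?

Step 1 — centre the observation: (x - mu) = (-3, 3).

Step 2 — invert Sigma. det(Sigma) = 19·14 - (-4)² = 250.
  Sigma^{-1} = (1/det) · [[d, -b], [-b, a]] = [[0.056, 0.016],
 [0.016, 0.076]].

Step 3 — form the quadratic (x - mu)^T · Sigma^{-1} · (x - mu):
  Sigma^{-1} · (x - mu) = (-0.12, 0.18).
  (x - mu)^T · [Sigma^{-1} · (x - mu)] = (-3)·(-0.12) + (3)·(0.18) = 0.9.

Step 4 — take square root: d = √(0.9) ≈ 0.9487.

d(x, mu) = √(0.9) ≈ 0.9487


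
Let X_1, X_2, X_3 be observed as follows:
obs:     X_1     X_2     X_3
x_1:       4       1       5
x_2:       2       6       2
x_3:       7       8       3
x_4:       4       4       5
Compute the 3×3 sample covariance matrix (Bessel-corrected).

Step 1 — column means:
  mean(X_1) = (4 + 2 + 7 + 4) / 4 = 17/4 = 4.25
  mean(X_2) = (1 + 6 + 8 + 4) / 4 = 19/4 = 4.75
  mean(X_3) = (5 + 2 + 3 + 5) / 4 = 15/4 = 3.75

Step 2 — sample covariance S[i,j] = (1/(n-1)) · Σ_k (x_{k,i} - mean_i) · (x_{k,j} - mean_j), with n-1 = 3.
  S[X_1,X_1] = ((-0.25)·(-0.25) + (-2.25)·(-2.25) + (2.75)·(2.75) + (-0.25)·(-0.25)) / 3 = 12.75/3 = 4.25
  S[X_1,X_2] = ((-0.25)·(-3.75) + (-2.25)·(1.25) + (2.75)·(3.25) + (-0.25)·(-0.75)) / 3 = 7.25/3 = 2.4167
  S[X_1,X_3] = ((-0.25)·(1.25) + (-2.25)·(-1.75) + (2.75)·(-0.75) + (-0.25)·(1.25)) / 3 = 1.25/3 = 0.4167
  S[X_2,X_2] = ((-3.75)·(-3.75) + (1.25)·(1.25) + (3.25)·(3.25) + (-0.75)·(-0.75)) / 3 = 26.75/3 = 8.9167
  S[X_2,X_3] = ((-3.75)·(1.25) + (1.25)·(-1.75) + (3.25)·(-0.75) + (-0.75)·(1.25)) / 3 = -10.25/3 = -3.4167
  S[X_3,X_3] = ((1.25)·(1.25) + (-1.75)·(-1.75) + (-0.75)·(-0.75) + (1.25)·(1.25)) / 3 = 6.75/3 = 2.25

S is symmetric (S[j,i] = S[i,j]). Assembling:

S = [[4.25, 2.4167, 0.4167],
 [2.4167, 8.9167, -3.4167],
 [0.4167, -3.4167, 2.25]]


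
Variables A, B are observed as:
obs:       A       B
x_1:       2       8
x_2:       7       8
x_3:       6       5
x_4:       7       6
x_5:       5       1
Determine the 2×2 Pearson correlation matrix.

Step 1 — column means:
  mean(A) = (2 + 7 + 6 + 7 + 5) / 5 = 27/5 = 5.4
  mean(B) = (8 + 8 + 5 + 6 + 1) / 5 = 28/5 = 5.6

Step 2 — sample variances and covariances s[i,j] = (1/(n-1)) · Σ_k (x_{k,i} - mean_i) · (x_{k,j} - mean_j), with n-1 = 4:
  s[A,A] = ((-3.4)·(-3.4) + (1.6)·(1.6) + (0.6)·(0.6) + (1.6)·(1.6) + (-0.4)·(-0.4)) / 4 = 17.2/4 = 4.3
  s[A,B] = ((-3.4)·(2.4) + (1.6)·(2.4) + (0.6)·(-0.6) + (1.6)·(0.4) + (-0.4)·(-4.6)) / 4 = -2.2/4 = -0.55
  s[B,B] = ((2.4)·(2.4) + (2.4)·(2.4) + (-0.6)·(-0.6) + (0.4)·(0.4) + (-4.6)·(-4.6)) / 4 = 33.2/4 = 8.3
  Sample standard deviations s_i = √(s[i,i]):
  s(A) = √(4.3) = 2.0736
  s(B) = √(8.3) = 2.881

Step 3 — r_{ij} = s_{ij} / (s_i · s_j):
  r[A,A] = 1 (diagonal).
  r[A,B] = -0.55 / (2.0736 · 2.881) = -0.55 / 5.9741 = -0.0921
  r[B,B] = 1 (diagonal).

R is symmetric with unit diagonal. Assembling:

R = [[1, -0.0921],
 [-0.0921, 1]]


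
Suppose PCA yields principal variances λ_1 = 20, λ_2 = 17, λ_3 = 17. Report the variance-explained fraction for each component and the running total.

Step 1 — total variance = trace(Sigma) = Σ λ_i = 20 + 17 + 17 = 54.

Step 2 — fraction explained by component i = λ_i / Σ λ:
  PC1: 20/54 = 0.3704
  PC2: 17/54 = 0.3148
  PC3: 17/54 = 0.3148

Step 3 — cumulative fraction after k components = (λ_1 + ... + λ_k) / Σ λ:
  k = 1: 20/54 = 0.3704
  k = 2: (20 + 17)/54 = 37/54 = 0.6852
  k = 3: (20 + 17 + 17)/54 = 54/54 = 1

Summary (fraction, with percent):

explained: PC1 0.3704 (37.04%), PC2 0.3148 (31.48%), PC3 0.3148 (31.48%);  cumulative: 0.3704, 0.6852, 1


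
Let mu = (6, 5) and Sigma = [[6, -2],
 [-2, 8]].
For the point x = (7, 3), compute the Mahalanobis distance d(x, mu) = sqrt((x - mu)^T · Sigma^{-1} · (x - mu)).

Step 1 — centre the observation: (x - mu) = (1, -2).

Step 2 — invert Sigma. det(Sigma) = 6·8 - (-2)² = 44.
  Sigma^{-1} = (1/det) · [[d, -b], [-b, a]] = [[0.1818, 0.0455],
 [0.0455, 0.1364]].

Step 3 — form the quadratic (x - mu)^T · Sigma^{-1} · (x - mu):
  Sigma^{-1} · (x - mu) = (0.0909, -0.2273).
  (x - mu)^T · [Sigma^{-1} · (x - mu)] = (1)·(0.0909) + (-2)·(-0.2273) = 0.5455.

Step 4 — take square root: d = √(0.5455) ≈ 0.7385.

d(x, mu) = √(0.5455) ≈ 0.7385


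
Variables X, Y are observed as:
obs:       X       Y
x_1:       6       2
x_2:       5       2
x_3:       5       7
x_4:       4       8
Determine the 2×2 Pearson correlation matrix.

Step 1 — column means:
  mean(X) = (6 + 5 + 5 + 4) / 4 = 20/4 = 5
  mean(Y) = (2 + 2 + 7 + 8) / 4 = 19/4 = 4.75

Step 2 — sample variances and covariances s[i,j] = (1/(n-1)) · Σ_k (x_{k,i} - mean_i) · (x_{k,j} - mean_j), with n-1 = 3:
  s[X,X] = ((1)·(1) + (0)·(0) + (0)·(0) + (-1)·(-1)) / 3 = 2/3 = 0.6667
  s[X,Y] = ((1)·(-2.75) + (0)·(-2.75) + (0)·(2.25) + (-1)·(3.25)) / 3 = -6/3 = -2
  s[Y,Y] = ((-2.75)·(-2.75) + (-2.75)·(-2.75) + (2.25)·(2.25) + (3.25)·(3.25)) / 3 = 30.75/3 = 10.25
  Sample standard deviations s_i = √(s[i,i]):
  s(X) = √(0.6667) = 0.8165
  s(Y) = √(10.25) = 3.2016

Step 3 — r_{ij} = s_{ij} / (s_i · s_j):
  r[X,X] = 1 (diagonal).
  r[X,Y] = -2 / (0.8165 · 3.2016) = -2 / 2.6141 = -0.7651
  r[Y,Y] = 1 (diagonal).

R is symmetric with unit diagonal. Assembling:

R = [[1, -0.7651],
 [-0.7651, 1]]


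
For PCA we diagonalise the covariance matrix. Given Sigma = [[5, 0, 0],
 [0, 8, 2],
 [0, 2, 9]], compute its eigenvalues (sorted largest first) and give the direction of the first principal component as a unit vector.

Step 1 — characteristic polynomial p(λ) = det(λI - Sigma) = λ³ - tr·λ² + c_1·λ - det, where tr = trace, c_1 = sum of the principal 2×2 minors, det = det(Sigma):
  tr = 5 + 8 + 9 = 22,
  c_1 = (5·8 - (0)²) + (5·9 - (0)²) + (8·9 - (2)²) = 40 + 45 + 68 = 153,
  det = 5·(8·9 - (2)²) - (0)·((0)·9 - (2)·(0)) + (0)·((0)·(2) - 8·(0)) = 5·(68) - (0)·(0) + (0)·(0) = 340.
  So p(λ) = λ³ - 22λ² + 153λ - 340.
Step 2 — look for an integer root (rational root theorem: any rational root is an integer divisor of 340). Testing λ = 5:
  p(5) = 125 - 550 + 765 - 340 = 0  ✓
  Dividing out (λ - 5): p(λ) = (λ - 5)(λ² - 17λ + 68).
Step 3 — remaining eigenvalues from the quadratic λ² - 17λ + 68 = 0:
  Δ = 17² - 4·68 = 289 - 272 = 17,  λ = (17 ± √17)/2 = (17 ± 4.1231)/2 ≈ 10.5616 or 6.4384.
  Sorted: λ_1 = 10.5616,  λ_2 = 6.4384,  λ_3 = 5  (check: sum = 22 = tr ✓).

Step 4 — unit eigenvector for λ_1 ≈ 10.5616: v spans the null space of (Sigma - λ_1 I), whose rows are
  r_1 = (-5.5616, 0, 0),  r_2 = (0, -2.5616, 2),  r_3 = (0, 2, -1.5616).
  v is orthogonal to every row, so take v ∝ r_1 × r_2 = ((0)·(2) - (0)·(-2.5616), (0)·(0) - (-5.5616)·(2), (-5.5616)·(-2.5616) - (0)·(0)) ≈ (0, 11.1231, 14.2462).
  Let u = (0, 11.1231, 14.2462).
  ||u|| = √((0)² + (11.1231)² + (14.2462)²) = √(326.678) ≈ 18.0742,  v_1 = u/||u|| ≈ (0, 0.6154, 0.7882) (||v_1|| = 1).

λ_1 = 10.5616,  λ_2 = 6.4384,  λ_3 = 5;  v_1 ≈ (0, 0.6154, 0.7882)


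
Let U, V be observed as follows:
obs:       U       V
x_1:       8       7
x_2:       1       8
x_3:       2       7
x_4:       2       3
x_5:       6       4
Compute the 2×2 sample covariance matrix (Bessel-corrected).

Step 1 — column means:
  mean(U) = (8 + 1 + 2 + 2 + 6) / 5 = 19/5 = 3.8
  mean(V) = (7 + 8 + 7 + 3 + 4) / 5 = 29/5 = 5.8

Step 2 — sample covariance S[i,j] = (1/(n-1)) · Σ_k (x_{k,i} - mean_i) · (x_{k,j} - mean_j), with n-1 = 4.
  S[U,U] = ((4.2)·(4.2) + (-2.8)·(-2.8) + (-1.8)·(-1.8) + (-1.8)·(-1.8) + (2.2)·(2.2)) / 4 = 36.8/4 = 9.2
  S[U,V] = ((4.2)·(1.2) + (-2.8)·(2.2) + (-1.8)·(1.2) + (-1.8)·(-2.8) + (2.2)·(-1.8)) / 4 = -2.2/4 = -0.55
  S[V,V] = ((1.2)·(1.2) + (2.2)·(2.2) + (1.2)·(1.2) + (-2.8)·(-2.8) + (-1.8)·(-1.8)) / 4 = 18.8/4 = 4.7

S is symmetric (S[j,i] = S[i,j]). Assembling:

S = [[9.2, -0.55],
 [-0.55, 4.7]]


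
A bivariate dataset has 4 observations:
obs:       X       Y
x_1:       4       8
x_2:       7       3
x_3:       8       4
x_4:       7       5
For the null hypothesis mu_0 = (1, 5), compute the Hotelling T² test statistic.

Step 1 — sample mean vector:
  mean(X) = (4 + 7 + 8 + 7) / 4 = 26/4 = 6.5
  mean(Y) = (8 + 3 + 4 + 5) / 4 = 20/4 = 5
  x̄ = (6.5, 5),  deviation x̄ - mu_0 = (6.5, 5) - (1, 5) = (5.5, 0).

Step 2 — sample covariance matrix, S[i,j] = (1/(n-1)) · Σ_k (x_{k,i} - mean_i) · (x_{k,j} - mean_j), divisor n-1 = 3:
  S[X,X] = ((-2.5)·(-2.5) + (0.5)·(0.5) + (1.5)·(1.5) + (0.5)·(0.5)) / 3 = 9/3 = 3
  S[X,Y] = ((-2.5)·(3) + (0.5)·(-2) + (1.5)·(-1) + (0.5)·(0)) / 3 = -10/3 = -3.3333
  S[Y,Y] = ((3)·(3) + (-2)·(-2) + (-1)·(-1) + (0)·(0)) / 3 = 14/3 = 4.6667
  S = [[3, -3.3333],
 [-3.3333, 4.6667]].

Step 3 — invert S. det(S) = 3·4.6667 - (-3.3333)² = 2.8889.
  S^{-1} = (1/det) · [[d, -b], [-b, a]] = [[1.6154, 1.1538],
 [1.1538, 1.0385]].

Step 4 — quadratic form (x̄ - mu_0)^T · S^{-1} · (x̄ - mu_0):
  S^{-1} · (x̄ - mu_0) = (8.8846, 6.3462),
  (x̄ - mu_0)^T · [...] = (5.5)·(8.8846) + (0)·(6.3462) = 48.8654.

Step 5 — scale by n: T² = 4 · 48.8654 = 195.4615.

T² ≈ 195.4615


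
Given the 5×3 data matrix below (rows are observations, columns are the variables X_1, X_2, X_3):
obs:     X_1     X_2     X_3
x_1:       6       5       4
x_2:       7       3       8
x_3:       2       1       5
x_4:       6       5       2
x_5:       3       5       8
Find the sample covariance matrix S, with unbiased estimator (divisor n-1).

Step 1 — column means:
  mean(X_1) = (6 + 7 + 2 + 6 + 3) / 5 = 24/5 = 4.8
  mean(X_2) = (5 + 3 + 1 + 5 + 5) / 5 = 19/5 = 3.8
  mean(X_3) = (4 + 8 + 5 + 2 + 8) / 5 = 27/5 = 5.4

Step 2 — sample covariance S[i,j] = (1/(n-1)) · Σ_k (x_{k,i} - mean_i) · (x_{k,j} - mean_j), with n-1 = 4.
  S[X_1,X_1] = ((1.2)·(1.2) + (2.2)·(2.2) + (-2.8)·(-2.8) + (1.2)·(1.2) + (-1.8)·(-1.8)) / 4 = 18.8/4 = 4.7
  S[X_1,X_2] = ((1.2)·(1.2) + (2.2)·(-0.8) + (-2.8)·(-2.8) + (1.2)·(1.2) + (-1.8)·(1.2)) / 4 = 6.8/4 = 1.7
  S[X_1,X_3] = ((1.2)·(-1.4) + (2.2)·(2.6) + (-2.8)·(-0.4) + (1.2)·(-3.4) + (-1.8)·(2.6)) / 4 = -3.6/4 = -0.9
  S[X_2,X_2] = ((1.2)·(1.2) + (-0.8)·(-0.8) + (-2.8)·(-2.8) + (1.2)·(1.2) + (1.2)·(1.2)) / 4 = 12.8/4 = 3.2
  S[X_2,X_3] = ((1.2)·(-1.4) + (-0.8)·(2.6) + (-2.8)·(-0.4) + (1.2)·(-3.4) + (1.2)·(2.6)) / 4 = -3.6/4 = -0.9
  S[X_3,X_3] = ((-1.4)·(-1.4) + (2.6)·(2.6) + (-0.4)·(-0.4) + (-3.4)·(-3.4) + (2.6)·(2.6)) / 4 = 27.2/4 = 6.8

S is symmetric (S[j,i] = S[i,j]). Assembling:

S = [[4.7, 1.7, -0.9],
 [1.7, 3.2, -0.9],
 [-0.9, -0.9, 6.8]]


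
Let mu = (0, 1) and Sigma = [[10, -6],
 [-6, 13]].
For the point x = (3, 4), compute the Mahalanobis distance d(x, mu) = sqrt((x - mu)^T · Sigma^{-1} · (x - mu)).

Step 1 — centre the observation: (x - mu) = (3, 3).

Step 2 — invert Sigma. det(Sigma) = 10·13 - (-6)² = 94.
  Sigma^{-1} = (1/det) · [[d, -b], [-b, a]] = [[0.1383, 0.0638],
 [0.0638, 0.1064]].

Step 3 — form the quadratic (x - mu)^T · Sigma^{-1} · (x - mu):
  Sigma^{-1} · (x - mu) = (0.6064, 0.5106).
  (x - mu)^T · [Sigma^{-1} · (x - mu)] = (3)·(0.6064) + (3)·(0.5106) = 3.3511.

Step 4 — take square root: d = √(3.3511) ≈ 1.8306.

d(x, mu) = √(3.3511) ≈ 1.8306


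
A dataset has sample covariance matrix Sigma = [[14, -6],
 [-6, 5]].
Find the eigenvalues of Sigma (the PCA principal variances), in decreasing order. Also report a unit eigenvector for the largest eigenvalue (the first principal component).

Step 1 — characteristic polynomial of 2×2 Sigma:
  det(Sigma - λI) = λ² - trace · λ + det = 0.
  trace = 14 + 5 = 19, det = 14·5 - (-6)² = 34.
Step 2 — discriminant:
  Δ = trace² - 4·det = 361 - 136 = 225.
Step 3 — eigenvalues:
  λ = (trace ± √Δ)/2 = (19 ± 15)/2,
  λ_1 = 17,  λ_2 = 2.

Step 4 — unit eigenvector for λ_1: solve (Sigma - λ_1 I)v = 0. First row:
  (14 - 17)·v_x + (-6)·v_y = 0, i.e. (-3)·v_x + (-6)·v_y = 0,
  so v ∝ (b, λ_1 - a) = (-6, 3); multiply by -1 so the first entry is positive: u = (6, -3).
  ||u|| = √((6)² + (-3)²) = √(45) ≈ 6.7082,
  v_1 = u/||u|| ≈ (0.8944, -0.4472) (||v_1|| = 1).

λ_1 = 17,  λ_2 = 2;  v_1 ≈ (0.8944, -0.4472)
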